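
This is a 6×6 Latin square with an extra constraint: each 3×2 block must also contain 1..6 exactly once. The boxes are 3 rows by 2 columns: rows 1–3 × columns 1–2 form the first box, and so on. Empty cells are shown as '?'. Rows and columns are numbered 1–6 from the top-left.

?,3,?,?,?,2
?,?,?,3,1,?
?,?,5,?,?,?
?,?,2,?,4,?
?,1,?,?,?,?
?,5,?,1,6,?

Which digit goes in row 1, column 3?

row 1, column 5 = 5: row 1 has {2,3}; col 5 has {1,4,6}; box has {1,2} → only 5 remains.
row 3, column 5 = 3: row 3 has {5}; col 5 has {1,4,5,6}; box has {1,2,5} → only 3 remains.
row 4, column 2 = 6: row 4 has {2,4}; col 2 has {1,3,5}; box has {1,5} → only 6 remains.
row 4, column 4 = 5: row 4 has {2,4,6}; col 4 has {1,3}; box has {1,2} → only 5 remains.
row 5, column 5 = 2: row 5 has {1}; col 5 has {1,3,4,5,6}; box has {4,6} → only 2 remains.
row 6, column 6 = 3: row 6 has {1,5,6}; col 6 has {2}; box has {2,4,6} → only 3 remains.
row 4, column 1 = 3: row 4 has {2,4,5,6}; col 1 has {}; box has {1,5,6} → only 3 remains.
row 4, column 6 = 1: row 4 has {2,3,4,5,6}; col 6 has {2,3}; box has {2,3,4,6} → only 1 remains.
row 5, column 1 = 4: row 5 has {1,2}; col 1 has {3}; box has {1,3,5,6} → only 4 remains.
row 5, column 4 = 6: row 5 has {1,2,4}; col 4 has {1,3,5}; box has {1,2,5} → only 6 remains.
row 5, column 6 = 5: row 5 has {1,2,4,6}; col 6 has {1,2,3}; box has {1,2,3,4,6} → only 5 remains.
row 6, column 1 = 2: row 6 has {1,3,5,6}; col 1 has {3,4}; box has {1,3,4,5,6} → only 2 remains.
row 6, column 3 = 4: row 6 has {1,2,3,5,6}; col 3 has {2,5}; box has {1,2,5,6} → only 4 remains.
row 1, column 4 = 4: row 1 has {2,3,5}; col 4 has {1,3,5,6}; box has {3,5} → only 4 remains.
row 2, column 3 = 6: row 2 has {1,3}; col 3 has {2,4,5}; box has {3,4,5} → only 6 remains.
row 2, column 6 = 4: row 2 has {1,3,6}; col 6 has {1,2,3,5}; box has {1,2,3,5} → only 4 remains.
row 3, column 4 = 2: row 3 has {3,5}; col 4 has {1,3,4,5,6}; box has {3,4,5,6} → only 2 remains.
row 3, column 6 = 6: row 3 has {2,3,5}; col 6 has {1,2,3,4,5}; box has {1,2,3,4,5} → only 6 remains.
row 5, column 3 = 3: row 5 has {1,2,4,5,6}; col 3 has {2,4,5,6}; box has {1,2,4,5,6} → only 3 remains.
row 1, column 3 = 1: row 1 has {2,3,4,5}; col 3 has {2,3,4,5,6}; box has {2,3,4,5,6} → only 1 remains.

1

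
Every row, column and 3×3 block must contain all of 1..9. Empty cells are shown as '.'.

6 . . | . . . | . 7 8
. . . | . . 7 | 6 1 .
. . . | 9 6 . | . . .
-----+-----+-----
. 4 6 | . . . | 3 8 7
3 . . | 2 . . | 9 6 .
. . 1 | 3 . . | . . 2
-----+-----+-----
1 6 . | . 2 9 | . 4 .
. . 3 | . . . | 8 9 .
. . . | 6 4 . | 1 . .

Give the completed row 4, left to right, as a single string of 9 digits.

row 6, column 8 = 5: row 6 has {1,2,3}; col 8 has {1,4,6,7,8,9}; box has {2,3,6,7,8,9} → only 5 remains.
row 6, column 7 = 4: row 6 has {1,2,3,5}; col 7 has {1,3,6,8,9}; box has {2,3,5,6,7,8,9} → only 4 remains.
row 5, column 9 = 1: row 5 has {2,3,6,9}; col 9 has {2,7,8}; box has {2,3,4,5,6,7,8,9} → only 1 remains.
row 4, column 1 = 2: in row 4, 2 can only go here (every other open cell in that row sees a 2).
row 4, column 5 = 9: in row 4, 9 can only go here (every other open cell in that row sees a 9).
row 5, column 6 = 4: in row 5, 4 can only go here (every other open cell in that row sees a 4).
row 6, column 6 = 6: in row 6, 6 can only go here (every other open cell in that row sees a 6).
row 7, column 9 = 3: in row 7, 3 can only go here (every other open cell in that row sees a 3).
row 9, column 8 = 2: row 9 has {1,4,6}; col 8 has {1,4,5,6,7,8,9}; box has {1,3,4,8,9} → only 2 remains.
row 9, column 9 = 5: row 9 has {1,2,4,6}; col 9 has {1,2,3,7,8}; box has {1,2,3,4,8,9} → only 5 remains.
row 3, column 8 = 3: row 3 has {6,9}; col 8 has {1,2,4,5,6,7,8,9}; box has {1,6,7,8} → only 3 remains.
row 3, column 9 = 4: row 3 has {3,6,9}; col 9 has {1,2,3,5,7,8}; box has {1,3,6,7,8} → only 4 remains.
row 7, column 7 = 7: row 7 has {1,2,3,4,6,9}; col 7 has {1,3,4,6,8,9}; box has {1,2,3,4,5,8,9} → only 7 remains.
row 8, column 9 = 6: row 8 has {3,8,9}; col 9 has {1,2,3,4,5,7,8}; box has {1,2,3,4,5,7,8,9} → only 6 remains.
row 2, column 9 = 9: row 2 has {1,6,7}; col 9 has {1,2,3,4,5,6,7,8}; box has {1,3,4,6,7,8} → only 9 remains.
row 8, column 2 = 2: in row 8, 2 can only go here (every other open cell in that row sees a 2).
row 8, column 1 = 4: in row 8, 4 can only go here (every other open cell in that row sees a 4).
row 2, column 3 = 2: in row 2, 2 can only go here (every other open cell in that row sees a 2).
row 2, column 4 = 4: in row 2, 4 can only go here (every other open cell in that row sees a 4).
row 1, column 3 = 4: in row 1, 4 can only go here (every other open cell in that row sees a 4).
row 1, column 2 = 9: in row 1, 9 can only go here (every other open cell in that row sees a 9).
row 6, column 1 = 9: in row 6, 9 can only go here (every other open cell in that row sees a 9).
row 9, column 3 = 9: in row 9, 9 can only go here (every other open cell in that row sees a 9).
row 9, column 6 = 3: in row 9, 3 can only go here (every other open cell in that row sees a 3).
row 1, column 5 = 3: in row 1, 3 can only go here (every other open cell in that row sees a 3).
row 2, column 2 = 3: in row 2, 3 can only go here (every other open cell in that row sees a 3).
row 3, column 2 = 1: in column 2, 1 can only go here (every other open cell in that column sees a 1).
row 5, column 2 = 5: in column 2, 5 can only go here (every other open cell in that column sees a 5).
row 7, column 4 = 8: in column 4, 8 can only go here (every other open cell in that column sees an 8).
row 8, column 4 = 7: in column 4, 7 can only go here (every other open cell in that column sees a 7).
row 7, column 3 = 5: row 7 has {1,2,3,4,6,7,8,9}; col 3 has {1,2,3,4,6,9}; box has {1,2,3,4,6,9} → only 5 remains.
row 8, column 5 = 1: in column 5, 1 can only go here (every other open cell in that column sees a 1).
row 8, column 6 = 5: row 8 has {1,2,3,4,6,7,8,9}; col 6 has {3,4,6,7,9}; box has {1,2,3,4,6,7,8,9} → only 5 remains.
row 4, column 6 = 1: row 4 has {2,3,4,6,7,8,9}; col 6 has {3,4,5,6,7,9}; box has {2,3,4,6,9} → only 1 remains.
row 1, column 6 = 2: row 1 has {3,4,6,7,8,9}; col 6 has {1,3,4,5,6,7,9}; box has {3,4,6,7,9} → only 2 remains.
row 1, column 7 = 5: row 1 has {2,3,4,6,7,8,9}; col 7 has {1,3,4,6,7,8,9}; box has {1,3,4,6,7,8,9} → only 5 remains.
row 3, column 6 = 8: row 3 has {1,3,4,6,9}; col 6 has {1,2,3,4,5,6,7,9}; box has {2,3,4,6,7,9} → only 8 remains.
row 3, column 7 = 2: row 3 has {1,3,4,6,8,9}; col 7 has {1,3,4,5,6,7,8,9}; box has {1,3,4,5,6,7,8,9} → only 2 remains.
row 4, column 4 = 5: row 4 has {1,2,3,4,6,7,8,9}; col 4 has {2,3,4,6,7,8,9}; box has {1,2,3,4,6,9} → only 5 remains.

246591387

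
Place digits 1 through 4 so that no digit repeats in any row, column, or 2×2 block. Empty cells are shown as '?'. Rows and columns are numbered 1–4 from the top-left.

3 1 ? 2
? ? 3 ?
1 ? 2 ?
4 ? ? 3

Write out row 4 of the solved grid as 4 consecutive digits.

4213

r1c3 = 4: row 1 has {1,2,3}; col 3 has {2,3}; box has {2,3} → only 4 remains.
r2c1 = 2: row 2 has {3}; col 1 has {1,3,4}; box has {1,3} → only 2 remains.
r2c2 = 4: row 2 has {2,3}; col 2 has {1}; box has {1,2,3} → only 4 remains.
r2c4 = 1: row 2 has {2,3,4}; col 4 has {2,3}; box has {2,3,4} → only 1 remains.
r3c2 = 3: row 3 has {1,2}; col 2 has {1,4}; box has {1,4} → only 3 remains.
r3c4 = 4: row 3 has {1,2,3}; col 4 has {1,2,3}; box has {2,3} → only 4 remains.
r4c2 = 2: row 4 has {3,4}; col 2 has {1,3,4}; box has {1,3,4} → only 2 remains.
r4c3 = 1: row 4 has {2,3,4}; col 3 has {2,3,4}; box has {2,3,4} → only 1 remains.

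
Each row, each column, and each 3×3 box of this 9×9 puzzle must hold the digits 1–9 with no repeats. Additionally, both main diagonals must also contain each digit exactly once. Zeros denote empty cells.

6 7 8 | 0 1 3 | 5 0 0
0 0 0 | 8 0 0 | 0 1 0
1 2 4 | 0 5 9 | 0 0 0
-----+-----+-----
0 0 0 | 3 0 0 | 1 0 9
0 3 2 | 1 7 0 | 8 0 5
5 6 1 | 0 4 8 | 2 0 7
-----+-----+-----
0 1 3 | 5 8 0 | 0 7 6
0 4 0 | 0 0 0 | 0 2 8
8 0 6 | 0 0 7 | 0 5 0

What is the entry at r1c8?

9

r1c9 = 2 (sole candidate).
r3c7 = 6 (sole candidate).
r3c9 = 3 (sole candidate).
r4c2 = 8 (sole candidate).
r4c3 = 7 (sole candidate).
r4c6 = 5 (sole candidate).
r5c6 = 6 (sole candidate).
r5c8 = 4 (sole candidate).
r6c4 = 9 (sole candidate).
r6c8 = 3 (sole candidate).
r7c7 = 9 (sole candidate).
r8c4 = 6 (sole candidate).
r8c6 = 1 (sole candidate).
r8c7 = 3 (sole candidate).
r9c2 = 9 (sole candidate).
r9c7 = 4 (sole candidate).
r9c9 = 1 (sole candidate).
r1c4 = 4 (sole candidate).
r1c8 = 9: row 1 has {1,2,3,4,5,6,7,8}; col 8 has {1,2,3,4,5,7}; box has {1,2,3,5,6} → only 9 remains.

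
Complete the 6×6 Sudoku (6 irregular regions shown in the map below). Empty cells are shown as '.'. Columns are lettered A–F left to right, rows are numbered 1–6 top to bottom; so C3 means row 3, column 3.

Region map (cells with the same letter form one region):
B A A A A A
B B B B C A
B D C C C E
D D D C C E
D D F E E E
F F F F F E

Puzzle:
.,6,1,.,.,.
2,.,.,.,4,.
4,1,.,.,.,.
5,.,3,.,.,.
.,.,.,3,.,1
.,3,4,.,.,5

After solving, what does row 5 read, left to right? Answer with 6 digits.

A1 = 3: row 1 has {1,6}; col 1 has {2,4,5}; region has {2,4} → only 3 remains.
B2 = 5: row 2 has {2,4}; col 2 has {1,3,6}; region has {2,3,4} → only 5 remains.
C2 = 6: row 2 has {2,4,5}; col 3 has {1,3,4}; region has {2,3,4,5} → only 6 remains.
D2 = 1: row 2 has {2,4,5,6}; col 4 has {3}; region has {2,3,4,5,6} → only 1 remains.
F2 = 3: row 2 has {1,2,4,5,6}; col 6 has {1,5}; region has {1,6} → only 3 remains.
A5 = 6: row 5 has {1,3}; col 1 has {2,3,4,5}; region has {1,3,5} → only 6 remains.
E5 = 2: row 5 has {1,3,6}; col 5 has {4}; region has {1,3,5} → only 2 remains.
A6 = 1: row 6 has {3,4,5}; col 1 has {2,3,4,5,6}; region has {3,4} → only 1 remains.
E6 = 6: row 6 has {1,3,4,5}; col 5 has {2,4}; region has {1,3,4} → only 6 remains.
E1 = 5: row 1 has {1,3,6}; col 5 has {2,4,6}; region has {1,3,6} → only 5 remains.
E3 = 3: row 3 has {1,4}; col 5 has {2,4,5,6}; region has {4} → only 3 remains.
F3 = 6: row 3 has {1,3,4}; col 6 has {1,3,5}; region has {1,2,3,5} → only 6 remains.
E4 = 1: row 4 has {3,5}; col 5 has {2,3,4,5,6}; region has {3,4} → only 1 remains.
F4 = 4: row 4 has {1,3,5}; col 6 has {1,3,5,6}; region has {1,2,3,5,6} → only 4 remains.
B5 = 4: row 5 has {1,2,3,6}; col 2 has {1,3,5,6}; region has {1,3,5,6} → only 4 remains.
C5 = 5: row 5 has {1,2,3,4,6}; col 3 has {1,3,4,6}; region has {1,3,4,6} → only 5 remains.

645321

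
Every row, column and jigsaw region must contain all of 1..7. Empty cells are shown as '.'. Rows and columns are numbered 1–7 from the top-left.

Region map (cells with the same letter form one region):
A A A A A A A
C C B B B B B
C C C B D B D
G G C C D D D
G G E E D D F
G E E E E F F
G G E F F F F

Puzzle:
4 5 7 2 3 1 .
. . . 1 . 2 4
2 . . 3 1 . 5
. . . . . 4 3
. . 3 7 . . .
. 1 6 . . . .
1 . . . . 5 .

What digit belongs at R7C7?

R1C7 = 6 (sole candidate).
R2C3 = 5 (sole candidate).
R3C3 = 4 (sole candidate).
R4C3 = 1 (sole candidate).
R5C6 = 6 (sole candidate).
R7C3 = 2 (sole candidate).
R7C7 = 7: row 7 has {1,2,5}; col 7 has {3,4,5,6}; region has {5} → only 7 remains.

7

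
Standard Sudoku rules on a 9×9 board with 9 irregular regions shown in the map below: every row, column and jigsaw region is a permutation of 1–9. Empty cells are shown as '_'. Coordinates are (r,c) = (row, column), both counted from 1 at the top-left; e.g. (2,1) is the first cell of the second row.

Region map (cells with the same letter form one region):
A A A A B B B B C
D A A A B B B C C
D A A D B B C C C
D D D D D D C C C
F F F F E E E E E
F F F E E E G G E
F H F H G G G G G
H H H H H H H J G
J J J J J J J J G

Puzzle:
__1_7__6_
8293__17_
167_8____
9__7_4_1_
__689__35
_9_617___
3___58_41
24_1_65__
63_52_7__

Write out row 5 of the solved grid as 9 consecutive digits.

716892435

(1,4) = 4: row 1 has {1,6,7}; col 4 has {1,3,5,6,7,8}; region has {1,2,3,6,7,9} → only 4 remains.
(2,5) = 4: row 2 has {1,2,3,7,8,9}; col 5 has {1,2,5,7,8,9}; region has {1,6,7,8} → only 4 remains.
(2,6) = 5: row 2 has {1,2,3,4,7,8,9}; col 6 has {4,6,7,8}; region has {1,4,6,7,8} → only 5 remains.
(2,9) = 6: row 2 has {1,2,3,4,5,7,8,9}; col 9 has {1,5}; region has {1,7} → only 6 remains.
(3,4) = 2: row 3 has {1,6,7,8}; col 4 has {1,3,4,5,6,7,8}; region has {1,4,7,8,9} → only 2 remains.
(4,2) = 5: row 4 has {1,4,7,9}; col 2 has {2,3,4,6,9}; region has {1,2,4,7,8,9} → only 5 remains.
(4,3) = 3: row 4 has {1,4,5,7,9}; col 3 has {1,6,7,9}; region has {1,2,4,5,7,8,9} → only 3 remains.
(4,5) = 6: row 4 has {1,3,4,5,7,9}; col 5 has {1,2,4,5,7,8,9}; region has {1,2,3,4,5,7,8,9} → only 6 remains.
(5,6) = 2: row 5 has {3,5,6,8,9}; col 6 has {4,5,6,7,8}; region has {1,3,5,6,7,9} → only 2 remains.
(5,7) = 4: row 5 has {2,3,5,6,8,9}; col 7 has {1,5,7}; region has {1,2,3,5,6,7,9} → only 4 remains.
(6,8) = 2: row 6 has {1,6,7,9}; col 8 has {1,3,4,6,7}; region has {1,4,5,8} → only 2 remains.
(6,9) = 8: row 6 has {1,2,6,7,9}; col 9 has {1,5,6}; region has {1,2,3,4,5,6,7,9} → only 8 remains.
(7,2) = 7: row 7 has {1,3,4,5,8}; col 2 has {2,3,4,5,6,9}; region has {1,2,4,5,6} → only 7 remains.
(7,3) = 2: row 7 has {1,3,4,5,7,8}; col 3 has {1,3,6,7,9}; region has {3,6,8,9} → only 2 remains.
(7,4) = 9: row 7 has {1,2,3,4,5,7,8}; col 4 has {1,2,3,4,5,6,7,8}; region has {1,2,4,5,6,7} → only 9 remains.
(7,7) = 6: row 7 has {1,2,3,4,5,7,8,9}; col 7 has {1,4,5,7}; region has {1,2,4,5,8} → only 6 remains.
(8,3) = 8: row 8 has {1,2,4,5,6}; col 3 has {1,2,3,6,7,9}; region has {1,2,4,5,6,7,9} → only 8 remains.
(8,5) = 3: row 8 has {1,2,4,5,6,8}; col 5 has {1,2,4,5,6,7,8,9}; region has {1,2,4,5,6,7,8,9} → only 3 remains.
(8,8) = 9: row 8 has {1,2,3,4,5,6,8}; col 8 has {1,2,3,4,6,7}; region has {2,3,5,6,7} → only 9 remains.
(8,9) = 7: row 8 has {1,2,3,4,5,6,8,9}; col 9 has {1,5,6,8}; region has {1,2,4,5,6,8} → only 7 remains.
(9,3) = 4: row 9 has {2,3,5,6,7}; col 3 has {1,2,3,6,7,8,9}; region has {2,3,5,6,7,9} → only 4 remains.
(9,6) = 1: row 9 has {2,3,4,5,6,7}; col 6 has {2,4,5,6,7,8}; region has {2,3,4,5,6,7,9} → only 1 remains.
(9,8) = 8: row 9 has {1,2,3,4,5,6,7}; col 8 has {1,2,3,4,6,7,9}; region has {1,2,3,4,5,6,7,9} → only 8 remains.
(9,9) = 9: row 9 has {1,2,3,4,5,6,7,8}; col 9 has {1,5,6,7,8}; region has {1,2,4,5,6,7,8} → only 9 remains.
(1,1) = 5: row 1 has {1,4,6,7}; col 1 has {1,2,3,6,8,9}; region has {1,2,3,4,6,7,9} → only 5 remains.
(1,2) = 8: row 1 has {1,4,5,6,7}; col 2 has {2,3,4,5,6,7,9}; region has {1,2,3,4,5,6,7,9} → only 8 remains.
(3,8) = 5: row 3 has {1,2,6,7,8}; col 8 has {1,2,3,4,6,7,8,9}; region has {1,6,7} → only 5 remains.
(4,9) = 2: row 4 has {1,3,4,5,6,7,9}; col 9 has {1,5,6,7,8,9}; region has {1,5,6,7} → only 2 remains.
(5,1) = 7: row 5 has {2,3,4,5,6,8,9}; col 1 has {1,2,3,5,6,8,9}; region has {2,3,6,8,9} → only 7 remains.
(5,2) = 1: row 5 has {2,3,4,5,6,7,8,9}; col 2 has {2,3,4,5,6,7,8,9}; region has {2,3,6,7,8,9} → only 1 remains.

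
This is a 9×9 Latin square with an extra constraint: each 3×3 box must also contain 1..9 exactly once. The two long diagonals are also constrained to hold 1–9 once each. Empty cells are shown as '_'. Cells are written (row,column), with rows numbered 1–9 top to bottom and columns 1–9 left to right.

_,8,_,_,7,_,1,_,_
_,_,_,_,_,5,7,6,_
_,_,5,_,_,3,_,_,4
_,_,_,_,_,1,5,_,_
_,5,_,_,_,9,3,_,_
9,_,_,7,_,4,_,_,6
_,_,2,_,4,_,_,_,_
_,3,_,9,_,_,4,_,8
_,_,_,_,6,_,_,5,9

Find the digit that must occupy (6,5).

(1,9) = 5: row 1 has {1,7,8}; col 9 has {4,6,8,9}; box has {1,4,6,7}; anti-diagonal has {1,2,3,6,7} → only 5 remains.
(5,5) = 8: row 5 has {3,5,9}; col 5 has {4,6,7}; box has {1,4,7,9}; main diagonal has {4,5,9}; anti-diagonal has {1,2,3,5,6,7} → only 8 remains.
(7,7) = 6: row 7 has {2,4}; col 7 has {1,3,4,5,7}; box has {4,5,8,9}; main diagonal has {4,5,8,9} → only 6 remains.
(9,1) = 4: row 9 has {5,6,9}; col 1 has {9}; box has {2,3}; anti-diagonal has {1,2,3,5,6,7,8} → only 4 remains.
(9,7) = 2: row 9 has {4,5,6,9}; col 7 has {1,3,4,5,6,7}; box has {4,5,6,8,9} → only 2 remains.
(3,7) = 9: row 3 has {3,4,5}; col 7 has {1,2,3,4,5,6,7}; box has {1,4,5,6,7}; anti-diagonal has {1,2,3,4,5,6,7,8} → only 9 remains.
(6,7) = 8: row 6 has {4,6,7,9}; col 7 has {1,2,3,4,5,6,7,9}; box has {3,5,6} → only 8 remains.
(1,3) = 9: in row 1, 9 can only go here (every other open cell in that row sees a 9).
(1,4) = 4: in row 1, 4 can only go here (every other open cell in that row sees a 4).
(1,6) = 6: in row 1, 6 can only go here (every other open cell in that row sees a 6).
(2,3) = 4: in row 2, 4 can only go here (every other open cell in that row sees a 4).
(2,4) = 8: in row 2, 8 can only go here (every other open cell in that row sees an 8).
(2,5) = 9: in row 2, 9 can only go here (every other open cell in that row sees a 9).
(3,8) = 8: in row 3, 8 can only go here (every other open cell in that row sees an 8).
(4,8) = 9: in row 4, 9 can only go here (every other open cell in that row sees a 9).
(4,2) = 4: in row 4, 4 can only go here (every other open cell in that row sees a 4).
(5,8) = 4: in row 5, 4 can only go here (every other open cell in that row sees a 4).
(6,5) = 5: in row 6, 5 can only go here (every other open cell in that row sees a 5).

5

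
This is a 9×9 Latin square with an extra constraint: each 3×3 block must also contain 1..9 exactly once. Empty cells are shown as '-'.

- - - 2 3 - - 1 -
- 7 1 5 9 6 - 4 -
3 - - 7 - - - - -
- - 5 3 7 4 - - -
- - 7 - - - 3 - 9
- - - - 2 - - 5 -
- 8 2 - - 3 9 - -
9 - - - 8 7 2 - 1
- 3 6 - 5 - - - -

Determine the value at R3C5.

4

R1C6 = 8 (sole candidate).
R2C7 = 8 (sole candidate).
R3C6 = 1 (sole candidate).
R5C6 = 5 (sole candidate).
R6C6 = 9 (sole candidate).
R8C3 = 4 (sole candidate).
R8C4 = 6 (sole candidate).
R8C8 = 3 (sole candidate).
R9C6 = 2 (sole candidate).
R1C3 = 9 (sole candidate).
R2C1 = 2 (sole candidate).
R2C9 = 3 (sole candidate).
R3C3 = 8 (sole candidate).
R3C5 = 4: row 3 has {1,3,7,8}; col 5 has {2,3,5,7,8,9}; box has {1,2,3,5,6,7,8,9} → only 4 remains.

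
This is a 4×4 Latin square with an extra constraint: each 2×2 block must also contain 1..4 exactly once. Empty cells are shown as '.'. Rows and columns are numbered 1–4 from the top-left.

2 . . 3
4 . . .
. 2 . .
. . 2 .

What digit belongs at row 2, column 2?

3

row 1, column 2 = 1 (sole candidate).
row 1, column 3 = 4 (sole candidate).
row 2, column 2 = 3: row 2 has {4}; col 2 has {1,2}; box has {1,2,4} → only 3 remains.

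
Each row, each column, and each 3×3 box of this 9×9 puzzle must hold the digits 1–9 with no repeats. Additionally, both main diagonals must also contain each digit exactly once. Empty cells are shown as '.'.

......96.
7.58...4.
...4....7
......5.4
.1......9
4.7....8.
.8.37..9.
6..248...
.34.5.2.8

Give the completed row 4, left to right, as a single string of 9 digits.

926783514

row 1, column 2 = 4: in row 1, 4 can only go here (every other open cell in that row sees a 4).
row 1, column 3 = 8: in row 1, 8 can only go here (every other open cell in that row sees an 8).
row 3, column 7 = 8: in row 3, 8 can only go here (every other open cell in that row sees an 8).
row 5, column 6 = 4: in row 5, 4 can only go here (every other open cell in that row sees a 4).
row 5, column 1 = 8: in row 5, 8 can only go here (every other open cell in that row sees an 8).
row 4, column 5 = 8: in row 4, 8 can only go here (every other open cell in that row sees an 8).
row 5, column 4 = 5: in row 5, 5 can only go here (every other open cell in that row sees a 5).
row 6, column 2 = 5: in row 6, 5 can only go here (every other open cell in that row sees a 5).
row 7, column 7 = 4: in row 7, 4 can only go here (every other open cell in that row sees a 4).
row 9, column 8 = 7: in row 9, 7 can only go here (every other open cell in that row sees a 7).
row 5, column 7 = 7: in row 5, 7 can only go here (every other open cell in that row sees a 7).
row 8, column 2 = 7: in row 8, 7 can only go here (every other open cell in that row sees a 7).
row 4, column 4 = 7: in row 4, 7 can only go here (every other open cell in that row sees a 7).
row 1, column 4 = 1: row 1 has {4,6,8,9}; col 4 has {2,3,4,5,7,8}; box has {4,8} → only 1 remains.
row 1, column 6 = 7: in row 1, 7 can only go here (every other open cell in that row sees a 7).
row 1, column 9 = 5: in row 1, 5 can only go here (every other open cell in that row sees a 5).
row 3, column 6 = 5: in row 3, 5 can only go here (every other open cell in that row sees a 5).
row 7, column 1 = 5: in row 7, 5 can only go here (every other open cell in that row sees a 5).
row 7, column 3 = 2: in row 7, 2 can only go here (every other open cell in that row sees a 2).
row 5, column 8 = 2: in row 5, 2 can only go here (every other open cell in that row sees a 2).
row 8, column 8 = 5: in row 8, 5 can only go here (every other open cell in that row sees a 5).
row 8, column 3 = 9: in row 8, 9 can only go here (every other open cell in that row sees a 9).
row 9, column 1 = 1: row 9 has {2,3,4,5,7,8}; col 1 has {4,5,6,7,8}; box has {2,3,4,5,6,7,8,9}; anti-diagonal has {2,4,5,7,8} → only 1 remains.
row 4, column 8 = 1: in row 4, 1 can only go here (every other open cell in that row sees a 1).
row 3, column 8 = 3: row 3 has {4,5,7,8}; col 8 has {1,2,4,5,6,7,8,9}; box has {4,5,6,7,8,9} → only 3 remains.
row 2, column 7 = 1: row 2 has {4,5,7,8}; col 7 has {2,4,5,7,8,9}; box has {3,4,5,6,7,8,9} → only 1 remains.
row 2, column 9 = 2: row 2 has {1,4,5,7,8}; col 9 has {4,5,7,8,9}; box has {1,3,4,5,6,7,8,9} → only 2 remains.
row 8, column 7 = 3: row 8 has {2,4,5,6,7,8,9}; col 7 has {1,2,4,5,7,8,9}; box has {2,4,5,7,8,9} → only 3 remains.
row 8, column 9 = 1: row 8 has {2,3,4,5,6,7,8,9}; col 9 has {2,4,5,7,8,9}; box has {2,3,4,5,7,8,9} → only 1 remains.
row 6, column 7 = 6: row 6 has {4,5,7,8}; col 7 has {1,2,3,4,5,7,8,9}; box has {1,2,4,5,7,8,9} → only 6 remains.
row 6, column 9 = 3: row 6 has {4,5,6,7,8}; col 9 has {1,2,4,5,7,8,9}; box has {1,2,4,5,6,7,8,9} → only 3 remains.
row 7, column 9 = 6: row 7 has {2,3,4,5,7,8,9}; col 9 has {1,2,3,4,5,7,8,9}; box has {1,2,3,4,5,7,8,9} → only 6 remains.
row 6, column 4 = 9: row 6 has {3,4,5,6,7,8}; col 4 has {1,2,3,4,5,7,8}; box has {4,5,7,8}; anti-diagonal has {1,2,4,5,7,8} → only 9 remains.
row 7, column 6 = 1: row 7 has {2,3,4,5,6,7,8,9}; col 6 has {4,5,7,8}; box has {2,3,4,5,7,8} → only 1 remains.
row 9, column 4 = 6: row 9 has {1,2,3,4,5,7,8}; col 4 has {1,2,3,4,5,7,8,9}; box has {1,2,3,4,5,7,8} → only 6 remains.
row 9, column 6 = 9: row 9 has {1,2,3,4,5,6,7,8}; col 6 has {1,4,5,7,8}; box has {1,2,3,4,5,6,7,8} → only 9 remains.
row 6, column 6 = 2: row 6 has {3,4,5,6,7,8,9}; col 6 has {1,4,5,7,8,9}; box has {4,5,7,8,9}; main diagonal has {4,5,7,8} → only 2 remains.
row 1, column 1 = 3: row 1 has {1,4,5,6,7,8,9}; col 1 has {1,4,5,6,7,8}; box has {4,5,7,8}; main diagonal has {2,4,5,7,8} → only 3 remains.
row 1, column 5 = 2: row 1 has {1,3,4,5,6,7,8,9}; col 5 has {4,5,7,8}; box has {1,4,5,7,8} → only 2 remains.
row 5, column 5 = 6: row 5 has {1,2,4,5,7,8,9}; col 5 has {2,4,5,7,8}; box has {2,4,5,7,8,9}; main diagonal has {2,3,4,5,7,8}; anti-diagonal has {1,2,4,5,7,8,9} → only 6 remains.
row 6, column 5 = 1: row 6 has {2,3,4,5,6,7,8,9}; col 5 has {2,4,5,6,7,8}; box has {2,4,5,6,7,8,9} → only 1 remains.
row 2, column 2 = 9: row 2 has {1,2,4,5,7,8}; col 2 has {1,3,4,5,7,8}; box has {3,4,5,7,8}; main diagonal has {2,3,4,5,6,7,8} → only 9 remains.
row 2, column 5 = 3: row 2 has {1,2,4,5,7,8,9}; col 5 has {1,2,4,5,6,7,8}; box has {1,2,4,5,7,8} → only 3 remains.
row 2, column 6 = 6: row 2 has {1,2,3,4,5,7,8,9}; col 6 has {1,2,4,5,7,8,9}; box has {1,2,3,4,5,7,8} → only 6 remains.
row 3, column 1 = 2: row 3 has {3,4,5,7,8}; col 1 has {1,3,4,5,6,7,8}; box has {3,4,5,7,8,9} → only 2 remains.
row 3, column 2 = 6: row 3 has {2,3,4,5,7,8}; col 2 has {1,3,4,5,7,8,9}; box has {2,3,4,5,7,8,9} → only 6 remains.
row 3, column 3 = 1: row 3 has {2,3,4,5,6,7,8}; col 3 has {2,4,5,7,8,9}; box has {2,3,4,5,6,7,8,9}; main diagonal has {2,3,4,5,6,7,8,9} → only 1 remains.
row 3, column 5 = 9: row 3 has {1,2,3,4,5,6,7,8}; col 5 has {1,2,3,4,5,6,7,8}; box has {1,2,3,4,5,6,7,8} → only 9 remains.
row 4, column 1 = 9: row 4 has {1,4,5,7,8}; col 1 has {1,2,3,4,5,6,7,8}; box has {1,4,5,7,8} → only 9 remains.
row 4, column 2 = 2: row 4 has {1,4,5,7,8,9}; col 2 has {1,3,4,5,6,7,8,9}; box has {1,4,5,7,8,9} → only 2 remains.
row 4, column 6 = 3: row 4 has {1,2,4,5,7,8,9}; col 6 has {1,2,4,5,6,7,8,9}; box has {1,2,4,5,6,7,8,9}; anti-diagonal has {1,2,4,5,6,7,8,9} → only 3 remains.
row 5, column 3 = 3: row 5 has {1,2,4,5,6,7,8,9}; col 3 has {1,2,4,5,7,8,9}; box has {1,2,4,5,7,8,9} → only 3 remains.
row 4, column 3 = 6: row 4 has {1,2,3,4,5,7,8,9}; col 3 has {1,2,3,4,5,7,8,9}; box has {1,2,3,4,5,7,8,9} → only 6 remains.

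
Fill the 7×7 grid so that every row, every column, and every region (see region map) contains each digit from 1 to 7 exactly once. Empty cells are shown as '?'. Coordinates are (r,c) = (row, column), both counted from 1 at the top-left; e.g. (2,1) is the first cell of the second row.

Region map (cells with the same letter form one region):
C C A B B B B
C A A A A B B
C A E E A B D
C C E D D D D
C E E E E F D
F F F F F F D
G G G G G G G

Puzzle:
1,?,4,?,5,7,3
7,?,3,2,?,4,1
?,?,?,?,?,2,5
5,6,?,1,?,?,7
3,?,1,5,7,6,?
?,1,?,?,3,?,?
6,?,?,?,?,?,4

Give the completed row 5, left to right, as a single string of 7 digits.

3415762

(1,2) = 2 (sole candidate).
(1,4) = 6 (sole candidate).
(2,2) = 5 (sole candidate).
(2,5) = 6 (sole candidate).
(3,1) = 4 (sole candidate).
(3,2) = 7 (sole candidate).
(3,3) = 6 (sole candidate).
(3,4) = 3 (sole candidate).
(3,5) = 1 (sole candidate).
(4,3) = 2 (sole candidate).
(4,5) = 4 (sole candidate).
(4,6) = 3 (sole candidate).
(5,2) = 4: row 5 has {1,3,5,6,7}; col 2 has {1,2,5,6,7}; region has {1,2,3,5,6,7} → only 4 remains.
(5,7) = 2: row 5 has {1,3,4,5,6,7}; col 7 has {1,3,4,5,7}; region has {1,3,4,5,7} → only 2 remains.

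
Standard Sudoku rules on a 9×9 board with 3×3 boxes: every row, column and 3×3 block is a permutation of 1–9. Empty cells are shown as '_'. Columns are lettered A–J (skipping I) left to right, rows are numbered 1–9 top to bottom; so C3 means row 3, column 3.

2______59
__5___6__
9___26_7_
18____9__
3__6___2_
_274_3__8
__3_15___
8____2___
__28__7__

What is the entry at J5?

F4 = 7 (sole candidate).
E4 = 5 (sole candidate).
E6 = 9 (sole candidate).
D4 = 2 (sole candidate).
E5 = 8 (sole candidate).
F5 = 1 (sole candidate).
J2 = 2 (hidden single in row 2).
D3 = 5 (hidden single in row 3).
J5 = 7: in row 5, 7 can only go here (every other open cell in that row sees a 7).

7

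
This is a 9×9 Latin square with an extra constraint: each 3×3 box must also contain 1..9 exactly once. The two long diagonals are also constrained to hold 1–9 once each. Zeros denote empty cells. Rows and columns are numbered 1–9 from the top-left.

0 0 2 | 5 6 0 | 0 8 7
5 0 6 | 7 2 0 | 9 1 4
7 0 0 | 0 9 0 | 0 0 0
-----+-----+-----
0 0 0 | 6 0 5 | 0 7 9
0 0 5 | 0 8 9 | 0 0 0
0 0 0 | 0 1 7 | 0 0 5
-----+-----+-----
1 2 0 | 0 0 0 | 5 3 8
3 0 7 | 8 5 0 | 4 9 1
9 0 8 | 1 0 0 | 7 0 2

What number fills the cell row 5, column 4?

row 1, column 1 = 4 (sole candidate).
row 1, column 7 = 3 (sole candidate).
row 2, column 2 = 3 (sole candidate).
row 2, column 6 = 8 (sole candidate).
row 3, column 3 = 1 (sole candidate).
row 3, column 9 = 6 (sole candidate).
row 5, column 9 = 3 (sole candidate).
row 7, column 3 = 4 (sole candidate).
row 7, column 4 = 9 (sole candidate).
row 7, column 5 = 7 (sole candidate).
row 7, column 6 = 6 (sole candidate).
row 8, column 2 = 6 (sole candidate).
row 8, column 6 = 2 (sole candidate).
row 9, column 2 = 5 (sole candidate).
row 9, column 8 = 6 (sole candidate).
row 1, column 2 = 9 (sole candidate).
row 1, column 6 = 1 (sole candidate).
row 3, column 2 = 8 (sole candidate).
row 3, column 7 = 2 (sole candidate).
row 3, column 8 = 5 (sole candidate).
row 4, column 3 = 3 (sole candidate).
row 4, column 5 = 4 (sole candidate).
row 5, column 4 = 2: row 5 has {3,5,8,9}; col 4 has {1,5,6,7,8,9}; box has {1,4,5,6,7,8,9} → only 2 remains.

2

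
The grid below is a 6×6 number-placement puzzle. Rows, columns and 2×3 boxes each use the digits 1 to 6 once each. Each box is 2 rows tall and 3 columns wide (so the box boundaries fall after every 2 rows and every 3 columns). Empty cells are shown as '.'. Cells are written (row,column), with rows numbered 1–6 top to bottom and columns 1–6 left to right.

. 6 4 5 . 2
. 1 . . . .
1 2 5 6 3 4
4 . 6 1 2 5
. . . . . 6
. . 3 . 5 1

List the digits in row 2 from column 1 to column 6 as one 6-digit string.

512463

(1,1) = 3 (sole candidate).
(1,5) = 1 (sole candidate).
(2,3) = 2: row 2 has {1}; col 3 has {3,4,5,6}; box has {1,3,4,6} → only 2 remains.
(2,6) = 3: row 2 has {1,2}; col 6 has {1,2,4,5,6}; box has {1,2,5} → only 3 remains.
(4,2) = 3 (sole candidate).
(5,3) = 1 (sole candidate).
(5,5) = 4 (sole candidate).
(6,2) = 4 (sole candidate).
(6,4) = 2 (sole candidate).
(2,1) = 5: row 2 has {1,2,3}; col 1 has {1,3,4}; box has {1,2,3,4,6} → only 5 remains.
(2,4) = 4: row 2 has {1,2,3,5}; col 4 has {1,2,5,6}; box has {1,2,3,5} → only 4 remains.
(2,5) = 6: row 2 has {1,2,3,4,5}; col 5 has {1,2,3,4,5}; box has {1,2,3,4,5} → only 6 remains.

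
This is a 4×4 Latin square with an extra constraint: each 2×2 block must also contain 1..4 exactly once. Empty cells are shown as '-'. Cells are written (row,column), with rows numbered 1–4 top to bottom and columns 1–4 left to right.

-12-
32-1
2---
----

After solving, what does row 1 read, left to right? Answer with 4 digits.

(1,1) = 4: row 1 has {1,2}; col 1 has {2,3}; box has {1,2,3} → only 4 remains.
(1,4) = 3: row 1 has {1,2,4}; col 4 has {1}; box has {1,2} → only 3 remains.

4123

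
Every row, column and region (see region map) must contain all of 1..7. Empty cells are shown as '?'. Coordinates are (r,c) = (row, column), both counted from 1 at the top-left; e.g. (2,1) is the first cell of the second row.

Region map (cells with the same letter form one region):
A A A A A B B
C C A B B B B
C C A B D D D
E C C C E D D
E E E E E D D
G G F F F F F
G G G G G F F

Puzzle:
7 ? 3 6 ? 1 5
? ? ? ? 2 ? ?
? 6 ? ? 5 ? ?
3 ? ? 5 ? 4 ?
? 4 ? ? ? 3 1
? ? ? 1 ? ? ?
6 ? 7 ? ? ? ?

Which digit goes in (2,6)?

(1,2) = 2: row 1 has {1,3,5,6,7}; col 2 has {4,6}; region has {3,6,7} → only 2 remains.
(1,5) = 4: row 1 has {1,2,3,5,6,7}; col 5 has {2,5}; region has {2,3,6,7} → only 4 remains.
(3,3) = 1: row 3 has {5,6}; col 3 has {3,7}; region has {2,3,4,6,7} → only 1 remains.
(4,3) = 2: row 4 has {3,4,5}; col 3 has {1,3,7}; region has {5,6} → only 2 remains.
(2,3) = 5: row 2 has {2}; col 3 has {1,2,3,7}; region has {1,2,3,4,6,7} → only 5 remains.
(3,1) = 4: row 3 has {1,5,6}; col 1 has {3,6,7}; region has {2,5,6} → only 4 remains.
(5,3) = 6: row 5 has {1,3,4}; col 3 has {1,2,3,5,7}; region has {3,4} → only 6 remains.
(5,5) = 7: row 5 has {1,3,4,6}; col 5 has {2,4,5}; region has {3,4,6} → only 7 remains.
(6,3) = 4: row 6 has {1}; col 3 has {1,2,3,5,6,7}; region has {1} → only 4 remains.
(2,1) = 1: row 2 has {2,5}; col 1 has {3,4,6,7}; region has {2,4,5,6} → only 1 remains.
(4,2) = 7: row 4 has {2,3,4,5}; col 2 has {2,4,6}; region has {1,2,4,5,6} → only 7 remains.
(4,5) = 1: row 4 has {2,3,4,5,7}; col 5 has {2,4,5,7}; region has {3,4,6,7} → only 1 remains.
(4,7) = 6: row 4 has {1,2,3,4,5,7}; col 7 has {1,5}; region has {1,3,4,5} → only 6 remains.
(5,4) = 2: row 5 has {1,3,4,6,7}; col 4 has {1,5,6}; region has {1,3,4,6,7} → only 2 remains.
(7,5) = 3: row 7 has {6,7}; col 5 has {1,2,4,5,7}; region has {6,7} → only 3 remains.
(7,7) = 2: row 7 has {3,6,7}; col 7 has {1,5,6}; region has {1,4} → only 2 remains.
(2,2) = 3: row 2 has {1,2,5}; col 2 has {2,4,6,7}; region has {1,2,4,5,6,7} → only 3 remains.
(3,7) = 7: row 3 has {1,4,5,6}; col 7 has {1,2,5,6}; region has {1,3,4,5,6} → only 7 remains.
(5,1) = 5: row 5 has {1,2,3,4,6,7}; col 1 has {1,3,4,6,7}; region has {1,2,3,4,6,7} → only 5 remains.
(6,1) = 2: row 6 has {1,4}; col 1 has {1,3,4,5,6,7}; region has {3,6,7} → only 2 remains.
(6,2) = 5: row 6 has {1,2,4}; col 2 has {2,3,4,6,7}; region has {2,3,6,7} → only 5 remains.
(6,5) = 6: row 6 has {1,2,4,5}; col 5 has {1,2,3,4,5,7}; region has {1,2,4} → only 6 remains.
(6,6) = 7: row 6 has {1,2,4,5,6}; col 6 has {1,3,4}; region has {1,2,4,6} → only 7 remains.
(6,7) = 3: row 6 has {1,2,4,5,6,7}; col 7 has {1,2,5,6,7}; region has {1,2,4,6,7} → only 3 remains.
(7,2) = 1: row 7 has {2,3,6,7}; col 2 has {2,3,4,5,6,7}; region has {2,3,5,6,7} → only 1 remains.
(7,4) = 4: row 7 has {1,2,3,6,7}; col 4 has {1,2,5,6}; region has {1,2,3,5,6,7} → only 4 remains.
(7,6) = 5: row 7 has {1,2,3,4,6,7}; col 6 has {1,3,4,7}; region has {1,2,3,4,6,7} → only 5 remains.
(2,4) = 7: row 2 has {1,2,3,5}; col 4 has {1,2,4,5,6}; region has {1,2,5} → only 7 remains.
(2,6) = 6: row 2 has {1,2,3,5,7}; col 6 has {1,3,4,5,7}; region has {1,2,5,7} → only 6 remains.

6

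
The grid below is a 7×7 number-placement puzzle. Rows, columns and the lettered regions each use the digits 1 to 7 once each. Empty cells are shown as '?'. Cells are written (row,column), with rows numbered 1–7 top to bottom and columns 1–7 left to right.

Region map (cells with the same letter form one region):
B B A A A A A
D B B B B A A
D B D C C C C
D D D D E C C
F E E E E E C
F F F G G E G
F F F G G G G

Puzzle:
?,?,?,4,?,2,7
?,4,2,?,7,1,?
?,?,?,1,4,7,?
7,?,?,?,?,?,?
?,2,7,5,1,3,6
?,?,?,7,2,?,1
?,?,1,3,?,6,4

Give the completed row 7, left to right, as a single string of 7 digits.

(2,4) = 6 (sole candidate).
(4,4) = 2 (sole candidate).
(4,5) = 6 (sole candidate).
(4,6) = 5 (sole candidate).
(4,7) = 3 (sole candidate).
(5,1) = 4 (sole candidate).
(6,6) = 4 (sole candidate).
(7,5) = 5: row 7 has {1,3,4,6}; col 5 has {1,2,4,6,7}; region has {1,2,3,4,6,7} → only 5 remains.
(1,5) = 3 (sole candidate).
(2,7) = 5 (sole candidate).
(3,7) = 2 (sole candidate).
(4,2) = 1 (sole candidate).
(4,3) = 4 (sole candidate).
(7,1) = 2: row 7 has {1,3,4,5,6}; col 1 has {4,7}; region has {1,4} → only 2 remains.
(7,2) = 7: row 7 has {1,2,3,4,5,6}; col 2 has {1,2,4}; region has {1,2,4} → only 7 remains.

2713564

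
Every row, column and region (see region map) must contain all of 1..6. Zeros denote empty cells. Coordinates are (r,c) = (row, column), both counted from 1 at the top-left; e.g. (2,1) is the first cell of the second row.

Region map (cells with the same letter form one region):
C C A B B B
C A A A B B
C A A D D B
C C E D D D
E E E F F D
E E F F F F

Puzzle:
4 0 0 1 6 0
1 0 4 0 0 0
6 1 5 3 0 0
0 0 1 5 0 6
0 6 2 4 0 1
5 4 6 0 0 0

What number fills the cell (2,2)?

(1,3) = 3: row 1 has {1,4,6}; col 3 has {1,2,4,5,6}; region has {1,4,5} → only 3 remains.
(2,2) = 2: row 2 has {1,4}; col 2 has {1,4,6}; region has {1,3,4,5} → only 2 remains.

2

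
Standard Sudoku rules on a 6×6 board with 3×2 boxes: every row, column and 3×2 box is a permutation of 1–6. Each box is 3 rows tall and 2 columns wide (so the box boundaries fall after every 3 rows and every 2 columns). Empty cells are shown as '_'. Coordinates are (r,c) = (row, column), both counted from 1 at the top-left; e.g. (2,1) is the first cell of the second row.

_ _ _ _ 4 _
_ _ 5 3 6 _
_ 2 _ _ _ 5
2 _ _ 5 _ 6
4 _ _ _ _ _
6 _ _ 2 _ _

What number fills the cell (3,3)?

6

(2,1) = 1 (sole candidate).
(2,2) = 4 (sole candidate).
(2,6) = 2 (sole candidate).
(3,1) = 3 (sole candidate).
(3,5) = 1 (sole candidate).
(4,5) = 3 (sole candidate).
(5,6) = 1 (sole candidate).
(6,5) = 5 (sole candidate).
(6,6) = 4 (sole candidate).
(1,1) = 5 (sole candidate).
(1,2) = 6 (sole candidate).
(1,4) = 1 (sole candidate).
(1,6) = 3 (sole candidate).
(4,2) = 1 (sole candidate).
(4,3) = 4 (sole candidate).
(5,4) = 6 (sole candidate).
(5,5) = 2 (sole candidate).
(6,2) = 3 (sole candidate).
(6,3) = 1 (sole candidate).
(1,3) = 2 (sole candidate).
(3,3) = 6: row 3 has {1,2,3,5}; col 3 has {1,2,4,5}; box has {1,2,3,5} → only 6 remains.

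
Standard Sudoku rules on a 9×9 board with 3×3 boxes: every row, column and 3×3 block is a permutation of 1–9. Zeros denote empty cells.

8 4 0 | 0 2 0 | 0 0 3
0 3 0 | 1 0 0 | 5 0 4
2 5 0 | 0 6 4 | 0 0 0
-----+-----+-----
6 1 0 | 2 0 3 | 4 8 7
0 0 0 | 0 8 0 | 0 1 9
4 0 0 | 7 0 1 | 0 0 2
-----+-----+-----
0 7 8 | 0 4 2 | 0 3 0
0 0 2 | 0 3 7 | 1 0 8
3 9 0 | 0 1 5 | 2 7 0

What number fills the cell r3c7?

r1c6 = 9 (sole candidate).
r1c8 = 6 (sole candidate).
r2c5 = 7 (sole candidate).
r2c6 = 8 (sole candidate).
r3c4 = 3 (sole candidate).
r3c8 = 9 (sole candidate).
r3c9 = 1 (sole candidate).
r5c2 = 2 (sole candidate).
r5c6 = 6 (sole candidate).
r5c7 = 3 (sole candidate).
r6c2 = 8 (sole candidate).
r6c7 = 6 (sole candidate).
r6c8 = 5 (sole candidate).
r7c7 = 9 (sole candidate).
r8c1 = 5 (sole candidate).
r8c2 = 6 (sole candidate).
r8c4 = 9 (sole candidate).
r8c8 = 4 (sole candidate).
r9c3 = 4 (sole candidate).
r9c9 = 6 (sole candidate).
r1c4 = 5 (sole candidate).
r1c7 = 7 (sole candidate).
r2c1 = 9 (sole candidate).
r2c3 = 6 (sole candidate).
r2c8 = 2 (sole candidate).
r3c3 = 7 (sole candidate).
r3c7 = 8: row 3 has {1,2,3,4,5,6,7,9}; col 7 has {1,2,3,4,5,6,7,9}; box has {1,2,3,4,5,6,7,9} → only 8 remains.

8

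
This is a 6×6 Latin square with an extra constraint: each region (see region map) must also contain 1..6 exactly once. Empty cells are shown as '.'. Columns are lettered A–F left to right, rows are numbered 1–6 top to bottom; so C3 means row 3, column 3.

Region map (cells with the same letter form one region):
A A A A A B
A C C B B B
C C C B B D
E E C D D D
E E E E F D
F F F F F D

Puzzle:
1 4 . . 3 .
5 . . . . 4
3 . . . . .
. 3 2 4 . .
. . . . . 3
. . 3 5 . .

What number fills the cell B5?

2

C1 = 6: row 1 has {1,3,4}; col 3 has {2,3}; region has {1,3,4,5} → only 6 remains.
D1 = 2: row 1 has {1,3,4,6}; col 4 has {4,5}; region has {1,3,4,5,6} → only 2 remains.
F1 = 5: row 1 has {1,2,3,4,6}; col 6 has {3,4}; region has {4} → only 5 remains.
C2 = 1: row 2 has {4,5}; col 3 has {2,3,6}; region has {2,3} → only 1 remains.
A4 = 6: row 4 has {2,3,4}; col 1 has {1,3,5}; region has {3} → only 6 remains.
F4 = 1: row 4 has {2,3,4,6}; col 6 has {3,4,5}; region has {3,4} → only 1 remains.
D5 = 1: row 5 has {3}; col 4 has {2,4,5}; region has {3,6} → only 1 remains.
B2 = 6: row 2 has {1,4,5}; col 2 has {3,4}; region has {1,2,3} → only 6 remains.
D2 = 3: row 2 has {1,4,5,6}; col 4 has {1,2,4,5}; region has {4,5} → only 3 remains.
E2 = 2: row 2 has {1,3,4,5,6}; col 5 has {3}; region has {3,4,5} → only 2 remains.
B3 = 5: row 3 has {3}; col 2 has {3,4,6}; region has {1,2,3,6} → only 5 remains.
C3 = 4: row 3 has {3,5}; col 3 has {1,2,3,6}; region has {1,2,3,5,6} → only 4 remains.
D3 = 6: row 3 has {3,4,5}; col 4 has {1,2,3,4,5}; region has {2,3,4,5} → only 6 remains.
E3 = 1: row 3 has {3,4,5,6}; col 5 has {2,3}; region has {2,3,4,5,6} → only 1 remains.
F3 = 2: row 3 has {1,3,4,5,6}; col 6 has {1,3,4,5}; region has {1,3,4} → only 2 remains.
E4 = 5: row 4 has {1,2,3,4,6}; col 5 has {1,2,3}; region has {1,2,3,4} → only 5 remains.
B5 = 2: row 5 has {1,3}; col 2 has {3,4,5,6}; region has {1,3,6} → only 2 remains.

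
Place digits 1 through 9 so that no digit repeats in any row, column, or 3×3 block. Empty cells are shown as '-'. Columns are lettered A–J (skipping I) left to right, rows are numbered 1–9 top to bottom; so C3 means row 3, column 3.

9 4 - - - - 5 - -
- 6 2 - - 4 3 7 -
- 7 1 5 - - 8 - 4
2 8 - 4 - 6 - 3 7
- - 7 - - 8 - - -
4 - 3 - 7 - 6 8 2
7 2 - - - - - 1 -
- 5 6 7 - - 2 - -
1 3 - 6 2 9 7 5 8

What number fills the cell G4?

C1 = 8: row 1 has {4,5,9}; col 3 has {1,2,3,6,7}; box has {1,2,4,6,7,9} → only 8 remains.
A2 = 5: row 2 has {2,3,4,6,7}; col 1 has {1,2,4,7,9}; box has {1,2,4,6,7,8,9} → only 5 remains.
A3 = 3: row 3 has {1,4,5,7,8}; col 1 has {1,2,4,5,7,9}; box has {1,2,4,5,6,7,8,9} → only 3 remains.
F3 = 2: row 3 has {1,3,4,5,7,8}; col 6 has {4,6,8,9}; box has {4,5} → only 2 remains.
A5 = 6: row 5 has {7,8}; col 1 has {1,2,3,4,5,7,9}; box has {2,3,4,7,8} → only 6 remains.
A8 = 8: row 8 has {2,5,6,7}; col 1 has {1,2,3,4,5,6,7,9}; box has {1,2,3,5,6,7} → only 8 remains.
C9 = 4: row 9 has {1,2,3,5,6,7,8,9}; col 3 has {1,2,3,6,7,8}; box has {1,2,3,5,6,7,8} → only 4 remains.
C7 = 9: row 7 has {1,2,7}; col 3 has {1,2,3,4,6,7,8}; box has {1,2,3,4,5,6,7,8} → only 9 remains.
G7 = 4: row 7 has {1,2,7,9}; col 7 has {2,3,5,6,7,8}; box has {1,2,5,7,8} → only 4 remains.
H8 = 9: row 8 has {2,5,6,7,8}; col 8 has {1,3,5,7,8}; box has {1,2,4,5,7,8} → only 9 remains.
J8 = 3: row 8 has {2,5,6,7,8,9}; col 9 has {2,4,7,8}; box has {1,2,4,5,7,8,9} → only 3 remains.
H3 = 6: row 3 has {1,2,3,4,5,7,8}; col 8 has {1,3,5,7,8,9}; box has {3,4,5,7,8} → only 6 remains.
C4 = 5: row 4 has {2,3,4,6,7,8}; col 3 has {1,2,3,4,6,7,8,9}; box has {2,3,4,6,7,8} → only 5 remains.
H5 = 4: row 5 has {6,7,8}; col 8 has {1,3,5,6,7,8,9}; box has {2,3,6,7,8} → only 4 remains.
J7 = 6: row 7 has {1,2,4,7,9}; col 9 has {2,3,4,7,8}; box has {1,2,3,4,5,7,8,9} → only 6 remains.
F8 = 1: row 8 has {2,3,5,6,7,8,9}; col 6 has {2,4,6,8,9}; box has {2,6,7,9} → only 1 remains.
H1 = 2: row 1 has {4,5,8,9}; col 8 has {1,3,4,5,6,7,8,9}; box has {3,4,5,6,7,8} → only 2 remains.
J1 = 1: row 1 has {2,4,5,8,9}; col 9 has {2,3,4,6,7,8}; box has {2,3,4,5,6,7,8} → only 1 remains.
J2 = 9: row 2 has {2,3,4,5,6,7}; col 9 has {1,2,3,4,6,7,8}; box has {1,2,3,4,5,6,7,8} → only 9 remains.
E3 = 9: row 3 has {1,2,3,4,5,6,7,8}; col 5 has {2,7}; box has {2,4,5} → only 9 remains.
E4 = 1: row 4 has {2,3,4,5,6,7,8}; col 5 has {2,7,9}; box has {4,6,7,8} → only 1 remains.
G4 = 9: row 4 has {1,2,3,4,5,6,7,8}; col 7 has {2,3,4,5,6,7,8}; box has {2,3,4,6,7,8} → only 9 remains.

9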